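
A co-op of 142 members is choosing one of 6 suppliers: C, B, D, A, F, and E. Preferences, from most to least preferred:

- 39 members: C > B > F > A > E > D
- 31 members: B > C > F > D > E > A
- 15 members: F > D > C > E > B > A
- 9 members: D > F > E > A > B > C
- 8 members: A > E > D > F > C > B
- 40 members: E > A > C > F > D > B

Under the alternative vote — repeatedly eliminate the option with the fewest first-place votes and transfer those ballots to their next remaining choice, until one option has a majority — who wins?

Round 1: C 39, B 31, D 9, A 8, F 15, E 40. Eliminate A.
Round 2: C 39, B 31, D 9, F 15, E 48. Eliminate D.
Round 3: C 39, B 31, F 24, E 48. Eliminate F.
Round 4: C 54, B 31, E 57. Eliminate B.
Round 5: C 85, E 57. C has a majority.

C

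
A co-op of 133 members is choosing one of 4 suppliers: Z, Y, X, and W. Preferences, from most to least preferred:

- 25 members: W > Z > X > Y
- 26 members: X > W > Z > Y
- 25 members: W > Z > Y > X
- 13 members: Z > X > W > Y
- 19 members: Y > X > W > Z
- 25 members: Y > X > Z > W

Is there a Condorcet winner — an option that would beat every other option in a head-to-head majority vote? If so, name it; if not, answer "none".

none

Checking pairwise contests:
X beats Z 70–63.
Z beats Y 89–44.
Y beats X 69–64.
X beats W 83–50.
Every option loses at least one head-to-head, so there is no Condorcet winner.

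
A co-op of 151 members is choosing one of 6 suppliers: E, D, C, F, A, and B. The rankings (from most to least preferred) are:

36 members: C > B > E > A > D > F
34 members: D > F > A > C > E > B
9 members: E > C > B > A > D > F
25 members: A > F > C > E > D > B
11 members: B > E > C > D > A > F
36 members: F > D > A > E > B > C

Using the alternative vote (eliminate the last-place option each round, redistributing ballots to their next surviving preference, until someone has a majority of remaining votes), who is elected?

F

Round 1: E 9, D 34, C 36, F 36, A 25, B 11. Eliminate E.
Round 2: D 34, C 45, F 36, A 25, B 11. Eliminate B.
Round 3: D 34, C 56, F 36, A 25. Eliminate A.
Round 4: D 34, C 56, F 61. Eliminate D.
Round 5: C 56, F 95. F has a majority.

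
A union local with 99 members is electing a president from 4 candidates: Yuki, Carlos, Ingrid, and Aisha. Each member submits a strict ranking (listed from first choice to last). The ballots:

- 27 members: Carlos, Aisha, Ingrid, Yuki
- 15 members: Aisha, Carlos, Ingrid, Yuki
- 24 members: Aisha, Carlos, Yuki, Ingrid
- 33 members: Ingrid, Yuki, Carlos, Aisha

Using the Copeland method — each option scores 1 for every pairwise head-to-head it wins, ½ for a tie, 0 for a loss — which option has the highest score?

Carlos

Yuki: loses to Carlos, Ingrid, and Aisha → score 0.
Carlos: beats Yuki, Ingrid, and Aisha → score 3.
Ingrid: beats Yuki; loses to Carlos and Aisha → score 1.
Aisha: beats Yuki and Ingrid; loses to Carlos → score 2.
Carlos has the best pairwise record.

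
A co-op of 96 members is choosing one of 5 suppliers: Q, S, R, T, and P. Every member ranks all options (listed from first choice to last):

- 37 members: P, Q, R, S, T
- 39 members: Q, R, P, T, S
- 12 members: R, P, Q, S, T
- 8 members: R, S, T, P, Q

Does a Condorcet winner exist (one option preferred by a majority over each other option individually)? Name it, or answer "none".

Checking pairwise contests:
P beats Q 57–39.
Q beats S 88–8.
Q beats R 76–20.
Q beats T 88–8.
R beats P 59–37.
Every option loses at least one head-to-head, so there is no Condorcet winner.

none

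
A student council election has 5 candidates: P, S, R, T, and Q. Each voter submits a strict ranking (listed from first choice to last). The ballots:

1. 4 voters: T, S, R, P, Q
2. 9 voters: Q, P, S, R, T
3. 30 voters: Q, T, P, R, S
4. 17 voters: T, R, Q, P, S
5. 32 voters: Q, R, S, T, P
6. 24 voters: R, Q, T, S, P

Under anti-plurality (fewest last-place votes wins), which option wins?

Last-place votes: P 56, S 47, R 0, T 9, Q 4.
R is ranked last by the fewest voters, so R wins.

R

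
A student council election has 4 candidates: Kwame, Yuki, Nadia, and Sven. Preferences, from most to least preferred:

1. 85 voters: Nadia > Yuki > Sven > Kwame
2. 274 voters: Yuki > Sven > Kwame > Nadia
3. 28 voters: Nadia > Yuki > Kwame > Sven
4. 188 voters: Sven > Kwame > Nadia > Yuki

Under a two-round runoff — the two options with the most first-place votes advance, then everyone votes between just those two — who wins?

Yuki

Round 1 first-place votes: Kwame 0, Yuki 274, Nadia 113, Sven 188.
Yuki and Sven advance.
Runoff: Yuki is preferred to Sven by 387 voters; Sven by 188.
Yuki wins the runoff.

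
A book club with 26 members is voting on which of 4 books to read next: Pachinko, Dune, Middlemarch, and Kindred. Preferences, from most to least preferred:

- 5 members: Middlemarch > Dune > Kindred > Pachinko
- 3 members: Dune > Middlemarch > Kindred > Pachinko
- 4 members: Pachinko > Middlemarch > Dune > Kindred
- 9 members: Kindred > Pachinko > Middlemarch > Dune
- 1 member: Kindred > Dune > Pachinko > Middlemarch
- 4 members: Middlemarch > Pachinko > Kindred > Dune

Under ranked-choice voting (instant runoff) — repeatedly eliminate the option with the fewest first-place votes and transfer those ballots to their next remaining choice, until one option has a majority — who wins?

Round 1: Pachinko 4, Dune 3, Middlemarch 9, Kindred 10. Eliminate Dune.
Round 2: Pachinko 4, Middlemarch 12, Kindred 10. Eliminate Pachinko.
Round 3: Middlemarch 16, Kindred 10. Middlemarch has a majority.

Middlemarch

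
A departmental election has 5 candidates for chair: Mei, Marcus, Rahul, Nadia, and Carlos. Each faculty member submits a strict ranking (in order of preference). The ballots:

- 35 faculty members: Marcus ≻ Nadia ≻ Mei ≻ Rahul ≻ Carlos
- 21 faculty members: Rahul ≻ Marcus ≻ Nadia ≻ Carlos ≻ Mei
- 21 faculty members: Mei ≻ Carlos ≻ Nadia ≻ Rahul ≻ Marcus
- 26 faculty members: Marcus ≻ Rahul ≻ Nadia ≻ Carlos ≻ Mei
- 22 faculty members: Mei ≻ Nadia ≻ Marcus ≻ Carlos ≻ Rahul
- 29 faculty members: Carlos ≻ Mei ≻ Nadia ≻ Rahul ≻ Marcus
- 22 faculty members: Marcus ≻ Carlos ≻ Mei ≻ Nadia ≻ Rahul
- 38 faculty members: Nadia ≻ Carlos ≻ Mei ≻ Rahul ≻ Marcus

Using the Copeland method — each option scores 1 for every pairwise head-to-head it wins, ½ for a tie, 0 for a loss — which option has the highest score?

Mei: beats Marcus and Rahul; loses to Nadia and Carlos → score 2.
Marcus: beats Carlos; loses to Mei, Rahul, and Nadia → score 1.
Rahul: beats Marcus; loses to Mei, Nadia, and Carlos → score 1.
Nadia: beats Mei, Marcus, Rahul, and Carlos → score 4.
Carlos: beats Mei and Rahul; loses to Marcus and Nadia → score 2.
Nadia has the best pairwise record.

Nadia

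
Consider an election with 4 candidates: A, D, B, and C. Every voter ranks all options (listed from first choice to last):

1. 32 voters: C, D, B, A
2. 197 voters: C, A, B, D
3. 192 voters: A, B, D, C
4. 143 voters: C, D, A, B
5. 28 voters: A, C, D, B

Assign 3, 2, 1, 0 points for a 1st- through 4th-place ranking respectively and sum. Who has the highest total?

A: 32·0 + 197·2 + 192·3 + 143·1 + 28·3 = 1197
D: 32·2 + 197·0 + 192·1 + 143·2 + 28·1 = 570
B: 32·1 + 197·1 + 192·2 + 143·0 + 28·0 = 613
C: 32·3 + 197·3 + 192·0 + 143·3 + 28·2 = 1172
A has the highest Borda score (1197).

A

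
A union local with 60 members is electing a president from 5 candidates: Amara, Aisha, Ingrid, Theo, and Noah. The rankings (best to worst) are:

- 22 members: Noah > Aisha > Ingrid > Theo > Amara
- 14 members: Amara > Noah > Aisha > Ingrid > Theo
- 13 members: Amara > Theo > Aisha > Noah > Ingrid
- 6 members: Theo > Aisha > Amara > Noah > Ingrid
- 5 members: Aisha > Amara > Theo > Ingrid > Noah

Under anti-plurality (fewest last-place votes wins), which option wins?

Last-place votes: Amara 22, Aisha 0, Ingrid 19, Theo 14, Noah 5.
Aisha is ranked last by the fewest voters, so Aisha wins.

Aisha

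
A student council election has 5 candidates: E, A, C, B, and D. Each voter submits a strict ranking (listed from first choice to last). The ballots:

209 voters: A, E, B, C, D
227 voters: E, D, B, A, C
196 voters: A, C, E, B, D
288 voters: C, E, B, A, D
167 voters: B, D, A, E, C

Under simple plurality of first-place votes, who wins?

First-place votes: E 227, A 405, C 288, B 167, D 0.
A has the most first-place votes.

A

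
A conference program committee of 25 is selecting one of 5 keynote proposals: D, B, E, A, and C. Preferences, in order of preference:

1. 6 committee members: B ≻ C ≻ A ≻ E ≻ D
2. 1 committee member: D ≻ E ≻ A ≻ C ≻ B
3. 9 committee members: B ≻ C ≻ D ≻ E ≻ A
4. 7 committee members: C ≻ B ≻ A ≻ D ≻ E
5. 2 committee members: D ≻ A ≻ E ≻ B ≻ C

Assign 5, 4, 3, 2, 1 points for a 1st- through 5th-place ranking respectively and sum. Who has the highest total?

D: 6·1 + 1·5 + 9·3 + 7·2 + 2·5 = 62
B: 6·5 + 1·1 + 9·5 + 7·4 + 2·2 = 108
E: 6·2 + 1·4 + 9·2 + 7·1 + 2·3 = 47
A: 6·3 + 1·3 + 9·1 + 7·3 + 2·4 = 59
C: 6·4 + 1·2 + 9·4 + 7·5 + 2·1 = 99
B has the highest Borda score (108).

B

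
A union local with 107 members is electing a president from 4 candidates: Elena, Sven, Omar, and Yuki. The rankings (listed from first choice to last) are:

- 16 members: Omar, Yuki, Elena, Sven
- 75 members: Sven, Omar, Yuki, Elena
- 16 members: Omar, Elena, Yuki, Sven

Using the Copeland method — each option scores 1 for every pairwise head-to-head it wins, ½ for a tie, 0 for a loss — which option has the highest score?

Sven

Elena: loses to Sven, Omar, and Yuki → score 0.
Sven: beats Elena, Omar, and Yuki → score 3.
Omar: beats Elena and Yuki; loses to Sven → score 2.
Yuki: beats Elena; loses to Sven and Omar → score 1.
Sven has the best pairwise record.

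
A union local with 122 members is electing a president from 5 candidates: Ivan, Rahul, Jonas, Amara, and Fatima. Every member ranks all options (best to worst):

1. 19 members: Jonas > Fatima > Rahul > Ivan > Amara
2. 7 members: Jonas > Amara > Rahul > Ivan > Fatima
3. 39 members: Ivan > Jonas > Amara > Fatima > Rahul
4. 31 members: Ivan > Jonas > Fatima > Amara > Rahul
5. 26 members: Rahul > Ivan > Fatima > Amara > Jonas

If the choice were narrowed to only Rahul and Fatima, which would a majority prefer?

Fatima

Voters preferring Rahul to Fatima: 33; preferring Fatima to Rahul: 89.
Fatima wins the head-to-head.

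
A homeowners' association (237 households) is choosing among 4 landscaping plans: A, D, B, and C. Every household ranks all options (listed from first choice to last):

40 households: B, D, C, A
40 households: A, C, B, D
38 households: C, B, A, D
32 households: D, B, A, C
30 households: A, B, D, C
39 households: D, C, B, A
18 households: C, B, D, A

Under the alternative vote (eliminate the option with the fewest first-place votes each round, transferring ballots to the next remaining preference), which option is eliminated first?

Round 1: A 70, D 71, B 40, C 56. Eliminate B.

B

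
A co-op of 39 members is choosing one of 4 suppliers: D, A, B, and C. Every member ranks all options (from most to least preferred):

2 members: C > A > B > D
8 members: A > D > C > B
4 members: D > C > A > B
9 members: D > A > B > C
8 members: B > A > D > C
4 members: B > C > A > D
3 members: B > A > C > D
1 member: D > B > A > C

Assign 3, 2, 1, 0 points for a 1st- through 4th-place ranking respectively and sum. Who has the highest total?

A

D: 2·0 + 8·2 + 4·3 + 9·3 + 8·1 + 4·0 + 3·0 + 1·3 = 66
A: 2·2 + 8·3 + 4·1 + 9·2 + 8·2 + 4·1 + 3·2 + 1·1 = 77
B: 2·1 + 8·0 + 4·0 + 9·1 + 8·3 + 4·3 + 3·3 + 1·2 = 58
C: 2·3 + 8·1 + 4·2 + 9·0 + 8·0 + 4·2 + 3·1 + 1·0 = 33
A has the highest Borda score (77).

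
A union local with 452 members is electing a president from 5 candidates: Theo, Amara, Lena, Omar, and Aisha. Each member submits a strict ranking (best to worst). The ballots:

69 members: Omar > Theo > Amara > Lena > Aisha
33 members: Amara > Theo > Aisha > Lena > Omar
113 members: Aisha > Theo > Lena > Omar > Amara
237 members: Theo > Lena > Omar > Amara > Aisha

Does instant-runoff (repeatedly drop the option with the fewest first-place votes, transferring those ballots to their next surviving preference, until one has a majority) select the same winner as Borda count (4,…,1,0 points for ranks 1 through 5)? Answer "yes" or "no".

Instant-runoff — R1 Theo 237, Amara 33, Lena 0, Omar 69, Aisha 113 (Theo winner). Winner: Theo.
Borda — scores: Theo 1593, Amara 507, Lena 1039, Omar 863, Aisha 518. Winner: Theo.
The two methods agree.

yes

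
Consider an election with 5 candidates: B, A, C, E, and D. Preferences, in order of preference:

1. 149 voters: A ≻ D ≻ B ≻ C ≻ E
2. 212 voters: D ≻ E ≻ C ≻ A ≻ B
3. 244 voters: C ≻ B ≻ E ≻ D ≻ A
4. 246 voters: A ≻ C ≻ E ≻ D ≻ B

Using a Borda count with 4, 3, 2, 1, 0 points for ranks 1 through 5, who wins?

B: 149·2 + 212·0 + 244·3 + 246·0 = 1030
A: 149·4 + 212·1 + 244·0 + 246·4 = 1792
C: 149·1 + 212·2 + 244·4 + 246·3 = 2287
E: 149·0 + 212·3 + 244·2 + 246·2 = 1616
D: 149·3 + 212·4 + 244·1 + 246·1 = 1785
C has the highest Borda score (2287).

C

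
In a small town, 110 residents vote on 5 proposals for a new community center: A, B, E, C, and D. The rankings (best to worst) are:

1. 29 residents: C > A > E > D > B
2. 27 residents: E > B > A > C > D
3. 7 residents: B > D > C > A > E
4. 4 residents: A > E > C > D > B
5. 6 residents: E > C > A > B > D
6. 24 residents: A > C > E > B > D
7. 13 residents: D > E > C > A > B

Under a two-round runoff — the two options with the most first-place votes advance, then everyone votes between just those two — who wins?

C

Round 1 first-place votes: A 28, B 7, E 33, C 29, D 13.
E and C advance.
Runoff: E is preferred to C by 50 voters; C by 60.
C wins the runoff.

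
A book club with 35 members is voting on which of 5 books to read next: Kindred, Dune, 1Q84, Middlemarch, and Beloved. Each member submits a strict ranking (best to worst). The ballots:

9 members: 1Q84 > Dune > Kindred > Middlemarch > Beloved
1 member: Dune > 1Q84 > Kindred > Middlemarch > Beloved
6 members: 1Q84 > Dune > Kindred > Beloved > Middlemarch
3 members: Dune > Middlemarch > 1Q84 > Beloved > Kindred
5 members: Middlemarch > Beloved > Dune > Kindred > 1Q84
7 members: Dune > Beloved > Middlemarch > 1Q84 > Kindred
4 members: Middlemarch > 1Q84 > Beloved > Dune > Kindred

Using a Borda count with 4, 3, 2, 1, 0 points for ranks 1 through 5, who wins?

Dune

Kindred: 9·2 + 1·2 + 6·2 + 3·0 + 5·1 + 7·0 + 4·0 = 37
Dune: 9·3 + 1·4 + 6·3 + 3·4 + 5·2 + 7·4 + 4·1 = 103
1Q84: 9·4 + 1·3 + 6·4 + 3·2 + 5·0 + 7·1 + 4·3 = 88
Middlemarch: 9·1 + 1·1 + 6·0 + 3·3 + 5·4 + 7·2 + 4·4 = 69
Beloved: 9·0 + 1·0 + 6·1 + 3·1 + 5·3 + 7·3 + 4·2 = 53
Dune has the highest Borda score (103).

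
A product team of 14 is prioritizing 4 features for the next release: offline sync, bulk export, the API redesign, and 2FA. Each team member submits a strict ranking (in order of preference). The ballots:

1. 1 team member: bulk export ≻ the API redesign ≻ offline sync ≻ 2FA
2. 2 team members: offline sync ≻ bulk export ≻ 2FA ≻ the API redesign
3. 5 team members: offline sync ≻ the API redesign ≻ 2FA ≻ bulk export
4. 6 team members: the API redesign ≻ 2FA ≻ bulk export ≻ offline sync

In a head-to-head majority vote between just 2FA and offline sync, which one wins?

Voters preferring 2FA to offline sync: 6; preferring offline sync to 2FA: 8.
offline sync wins the head-to-head.

offline sync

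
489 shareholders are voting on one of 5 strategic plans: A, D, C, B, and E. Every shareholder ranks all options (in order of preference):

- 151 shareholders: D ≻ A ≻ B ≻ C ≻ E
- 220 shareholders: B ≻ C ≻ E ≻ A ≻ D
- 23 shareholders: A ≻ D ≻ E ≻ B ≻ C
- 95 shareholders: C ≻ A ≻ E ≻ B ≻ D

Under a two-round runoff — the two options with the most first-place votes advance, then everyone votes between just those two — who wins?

B

Round 1 first-place votes: A 23, D 151, C 95, B 220, E 0.
B and D advance.
Runoff: B is preferred to D by 315 voters; D by 174.
B wins the runoff.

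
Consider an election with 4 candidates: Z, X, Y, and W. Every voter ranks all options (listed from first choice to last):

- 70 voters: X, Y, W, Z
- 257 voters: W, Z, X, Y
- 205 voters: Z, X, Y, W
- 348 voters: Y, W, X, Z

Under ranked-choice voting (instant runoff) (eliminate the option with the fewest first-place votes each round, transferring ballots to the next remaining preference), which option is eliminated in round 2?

Z

Round 1: Z 205, X 70, Y 348, W 257. Eliminate X.
Round 2: Z 205, Y 418, W 257. Eliminate Z.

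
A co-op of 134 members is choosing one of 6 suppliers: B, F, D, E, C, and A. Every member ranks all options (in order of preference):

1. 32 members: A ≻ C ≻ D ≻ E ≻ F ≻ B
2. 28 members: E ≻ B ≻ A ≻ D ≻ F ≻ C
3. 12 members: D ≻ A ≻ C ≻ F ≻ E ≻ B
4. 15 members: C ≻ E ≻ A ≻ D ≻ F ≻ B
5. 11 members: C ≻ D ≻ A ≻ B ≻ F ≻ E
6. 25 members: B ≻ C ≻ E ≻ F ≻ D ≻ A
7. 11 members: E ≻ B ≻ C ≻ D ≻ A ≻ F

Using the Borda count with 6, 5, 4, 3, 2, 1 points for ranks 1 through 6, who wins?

B: 32·1 + 28·5 + 12·1 + 15·1 + 11·3 + 25·6 + 11·5 = 437
F: 32·2 + 28·2 + 12·3 + 15·2 + 11·2 + 25·3 + 11·1 = 294
D: 32·4 + 28·3 + 12·6 + 15·3 + 11·5 + 25·2 + 11·3 = 467
E: 32·3 + 28·6 + 12·2 + 15·5 + 11·1 + 25·4 + 11·6 = 540
C: 32·5 + 28·1 + 12·4 + 15·6 + 11·6 + 25·5 + 11·4 = 561
A: 32·6 + 28·4 + 12·5 + 15·4 + 11·4 + 25·1 + 11·2 = 515
C has the highest Borda score (561).

C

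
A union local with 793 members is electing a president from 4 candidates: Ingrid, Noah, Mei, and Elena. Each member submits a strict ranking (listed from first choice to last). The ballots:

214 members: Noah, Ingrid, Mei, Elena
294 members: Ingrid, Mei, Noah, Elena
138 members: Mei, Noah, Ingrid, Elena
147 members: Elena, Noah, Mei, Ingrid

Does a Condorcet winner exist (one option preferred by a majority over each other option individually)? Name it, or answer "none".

none

Checking pairwise contests:
Noah beats Ingrid 499–294.
Mei beats Noah 432–361.
Ingrid beats Mei 508–285.
Ingrid beats Elena 646–147.
Every option loses at least one head-to-head, so there is no Condorcet winner.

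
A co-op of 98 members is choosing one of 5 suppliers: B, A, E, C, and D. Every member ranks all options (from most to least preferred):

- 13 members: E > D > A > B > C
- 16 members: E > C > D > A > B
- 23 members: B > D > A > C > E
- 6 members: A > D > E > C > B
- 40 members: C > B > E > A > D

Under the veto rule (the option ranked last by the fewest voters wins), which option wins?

A

Last-place votes: B 22, A 0, E 23, C 13, D 40.
A is ranked last by the fewest voters, so A wins.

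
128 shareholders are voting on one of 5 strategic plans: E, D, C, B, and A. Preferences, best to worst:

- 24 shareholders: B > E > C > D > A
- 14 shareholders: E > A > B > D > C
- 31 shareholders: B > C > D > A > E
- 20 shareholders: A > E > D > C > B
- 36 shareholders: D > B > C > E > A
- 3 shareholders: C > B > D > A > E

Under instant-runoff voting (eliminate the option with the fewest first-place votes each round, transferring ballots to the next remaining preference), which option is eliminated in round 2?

E

Round 1: E 14, D 36, C 3, B 55, A 20. Eliminate C.
Round 2: E 14, D 36, B 58, A 20. Eliminate E.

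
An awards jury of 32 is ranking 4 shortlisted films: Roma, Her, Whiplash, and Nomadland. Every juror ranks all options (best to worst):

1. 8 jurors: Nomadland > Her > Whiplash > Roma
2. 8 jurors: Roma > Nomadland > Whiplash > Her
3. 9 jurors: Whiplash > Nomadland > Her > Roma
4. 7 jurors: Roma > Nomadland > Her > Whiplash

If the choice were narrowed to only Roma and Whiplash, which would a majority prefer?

Whiplash

Voters preferring Roma to Whiplash: 15; preferring Whiplash to Roma: 17.
Whiplash wins the head-to-head.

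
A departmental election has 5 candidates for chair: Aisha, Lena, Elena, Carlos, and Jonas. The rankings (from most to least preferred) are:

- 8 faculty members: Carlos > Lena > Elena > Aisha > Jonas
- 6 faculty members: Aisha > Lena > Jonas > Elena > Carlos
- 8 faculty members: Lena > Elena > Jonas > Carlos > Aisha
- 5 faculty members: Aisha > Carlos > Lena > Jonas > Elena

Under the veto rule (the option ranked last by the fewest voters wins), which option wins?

Lena

Last-place votes: Aisha 8, Lena 0, Elena 5, Carlos 6, Jonas 8.
Lena is ranked last by the fewest voters, so Lena wins.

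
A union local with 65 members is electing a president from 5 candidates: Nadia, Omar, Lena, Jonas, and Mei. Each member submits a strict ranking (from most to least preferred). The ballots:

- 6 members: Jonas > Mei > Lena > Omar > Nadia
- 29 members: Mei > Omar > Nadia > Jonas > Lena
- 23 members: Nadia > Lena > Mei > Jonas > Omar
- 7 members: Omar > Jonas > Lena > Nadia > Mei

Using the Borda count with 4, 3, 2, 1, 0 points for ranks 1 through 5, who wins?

Mei

Nadia: 6·0 + 29·2 + 23·4 + 7·1 = 157
Omar: 6·1 + 29·3 + 23·0 + 7·4 = 121
Lena: 6·2 + 29·0 + 23·3 + 7·2 = 95
Jonas: 6·4 + 29·1 + 23·1 + 7·3 = 97
Mei: 6·3 + 29·4 + 23·2 + 7·0 = 180
Mei has the highest Borda score (180).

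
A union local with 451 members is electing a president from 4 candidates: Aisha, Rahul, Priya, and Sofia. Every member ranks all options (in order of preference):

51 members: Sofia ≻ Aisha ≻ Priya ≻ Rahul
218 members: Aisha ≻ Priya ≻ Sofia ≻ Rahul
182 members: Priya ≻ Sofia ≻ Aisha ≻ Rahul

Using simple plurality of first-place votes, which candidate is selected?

Aisha

First-place votes: Aisha 218, Rahul 0, Priya 182, Sofia 51.
Aisha has the most first-place votes.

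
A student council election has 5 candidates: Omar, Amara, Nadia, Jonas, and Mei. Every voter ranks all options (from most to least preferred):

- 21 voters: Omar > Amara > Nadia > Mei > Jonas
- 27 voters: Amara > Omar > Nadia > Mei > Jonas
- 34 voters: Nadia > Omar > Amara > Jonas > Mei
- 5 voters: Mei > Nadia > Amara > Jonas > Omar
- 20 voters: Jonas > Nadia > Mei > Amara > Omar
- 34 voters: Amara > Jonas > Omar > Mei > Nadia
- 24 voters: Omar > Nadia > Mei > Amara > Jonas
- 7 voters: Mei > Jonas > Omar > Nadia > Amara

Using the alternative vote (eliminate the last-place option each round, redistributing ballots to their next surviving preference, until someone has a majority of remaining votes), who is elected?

Nadia

Round 1: Omar 45, Amara 61, Nadia 34, Jonas 20, Mei 12. Eliminate Mei.
Round 2: Omar 45, Amara 61, Nadia 39, Jonas 27. Eliminate Jonas.
Round 3: Omar 52, Amara 61, Nadia 59. Eliminate Omar.
Round 4: Amara 82, Nadia 90. Nadia has a majority.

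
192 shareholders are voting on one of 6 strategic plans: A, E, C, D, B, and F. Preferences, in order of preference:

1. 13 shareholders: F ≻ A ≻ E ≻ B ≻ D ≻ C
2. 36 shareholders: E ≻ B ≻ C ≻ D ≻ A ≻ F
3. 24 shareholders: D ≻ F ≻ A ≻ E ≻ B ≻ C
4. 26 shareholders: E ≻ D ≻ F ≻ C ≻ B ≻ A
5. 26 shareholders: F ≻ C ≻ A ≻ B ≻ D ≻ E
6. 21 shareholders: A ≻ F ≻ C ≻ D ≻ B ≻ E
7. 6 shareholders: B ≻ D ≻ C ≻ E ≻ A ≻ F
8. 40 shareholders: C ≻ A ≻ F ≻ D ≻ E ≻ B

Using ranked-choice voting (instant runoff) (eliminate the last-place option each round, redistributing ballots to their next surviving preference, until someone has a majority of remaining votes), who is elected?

Round 1: A 21, E 62, C 40, D 24, B 6, F 39. Eliminate B.
Round 2: A 21, E 62, C 40, D 30, F 39. Eliminate A.
Round 3: E 62, C 40, D 30, F 60. Eliminate D.
Round 4: E 62, C 46, F 84. Eliminate C.
Round 5: E 68, F 124. F has a majority.

F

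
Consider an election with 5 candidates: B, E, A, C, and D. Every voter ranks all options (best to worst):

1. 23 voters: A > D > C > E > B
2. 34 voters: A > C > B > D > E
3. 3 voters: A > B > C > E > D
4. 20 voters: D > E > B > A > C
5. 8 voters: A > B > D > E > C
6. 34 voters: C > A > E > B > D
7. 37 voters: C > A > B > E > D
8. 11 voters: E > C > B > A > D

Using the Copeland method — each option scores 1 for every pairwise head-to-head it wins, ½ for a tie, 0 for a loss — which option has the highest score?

B: beats D; loses to E, A, and C → score 1.
E: beats B; ties D; loses to A and C → score 1.5.
A: beats B, E, C, and D → score 4.
C: beats B, E, and D; loses to A → score 3.
D: ties E; loses to B, A, and C → score 0.5.
A has the best pairwise record.

A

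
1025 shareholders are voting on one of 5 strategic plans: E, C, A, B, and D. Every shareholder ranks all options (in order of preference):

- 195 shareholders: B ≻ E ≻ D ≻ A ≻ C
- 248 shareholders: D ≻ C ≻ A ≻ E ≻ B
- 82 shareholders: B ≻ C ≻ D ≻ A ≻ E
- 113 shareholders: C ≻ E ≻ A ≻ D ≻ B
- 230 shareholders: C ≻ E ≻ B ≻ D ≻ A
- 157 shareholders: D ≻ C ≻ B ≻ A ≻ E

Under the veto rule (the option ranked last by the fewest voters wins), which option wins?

D

Last-place votes: E 239, C 195, A 230, B 361, D 0.
D is ranked last by the fewest voters, so D wins.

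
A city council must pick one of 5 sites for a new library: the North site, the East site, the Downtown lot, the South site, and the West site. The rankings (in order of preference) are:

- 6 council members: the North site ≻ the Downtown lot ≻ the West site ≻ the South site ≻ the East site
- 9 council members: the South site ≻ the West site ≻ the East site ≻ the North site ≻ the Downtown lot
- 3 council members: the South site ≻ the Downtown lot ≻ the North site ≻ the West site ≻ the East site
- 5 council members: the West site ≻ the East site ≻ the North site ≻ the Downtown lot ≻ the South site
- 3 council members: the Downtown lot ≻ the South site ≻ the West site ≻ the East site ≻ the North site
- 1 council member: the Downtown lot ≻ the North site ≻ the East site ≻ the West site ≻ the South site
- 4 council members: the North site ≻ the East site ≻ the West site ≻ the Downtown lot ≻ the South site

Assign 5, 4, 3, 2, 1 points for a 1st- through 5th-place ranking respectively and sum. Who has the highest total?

the West site

the North site: 6·5 + 9·2 + 3·3 + 5·3 + 3·1 + 1·4 + 4·5 = 99
the East site: 6·1 + 9·3 + 3·1 + 5·4 + 3·2 + 1·3 + 4·4 = 81
the Downtown lot: 6·4 + 9·1 + 3·4 + 5·2 + 3·5 + 1·5 + 4·2 = 83
the South site: 6·2 + 9·5 + 3·5 + 5·1 + 3·4 + 1·1 + 4·1 = 94
the West site: 6·3 + 9·4 + 3·2 + 5·5 + 3·3 + 1·2 + 4·3 = 108
the West site has the highest Borda score (108).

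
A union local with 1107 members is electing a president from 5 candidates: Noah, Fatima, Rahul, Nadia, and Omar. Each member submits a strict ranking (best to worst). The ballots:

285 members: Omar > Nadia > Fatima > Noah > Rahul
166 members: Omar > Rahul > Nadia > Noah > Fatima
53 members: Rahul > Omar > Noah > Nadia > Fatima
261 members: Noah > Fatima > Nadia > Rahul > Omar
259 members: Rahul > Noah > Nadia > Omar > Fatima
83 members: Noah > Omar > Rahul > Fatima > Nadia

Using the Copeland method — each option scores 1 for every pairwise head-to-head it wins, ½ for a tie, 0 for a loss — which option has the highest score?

Noah

Noah: beats Fatima, Rahul, Nadia, and Omar → score 4.
Fatima: loses to Noah, Rahul, Nadia, and Omar → score 0.
Rahul: beats Fatima, Nadia, and Omar; loses to Noah → score 3.
Nadia: beats Fatima; loses to Noah, Rahul, and Omar → score 1.
Omar: beats Fatima and Nadia; loses to Noah and Rahul → score 2.
Noah has the best pairwise record.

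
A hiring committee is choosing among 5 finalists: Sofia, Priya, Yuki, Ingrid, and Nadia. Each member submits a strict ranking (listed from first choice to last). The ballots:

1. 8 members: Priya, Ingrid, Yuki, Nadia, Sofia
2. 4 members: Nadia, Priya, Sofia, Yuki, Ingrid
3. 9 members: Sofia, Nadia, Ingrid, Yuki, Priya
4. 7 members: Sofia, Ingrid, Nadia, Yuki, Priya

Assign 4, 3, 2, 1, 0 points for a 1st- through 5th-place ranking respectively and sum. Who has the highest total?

Sofia

Sofia: 8·0 + 4·2 + 9·4 + 7·4 = 72
Priya: 8·4 + 4·3 + 9·0 + 7·0 = 44
Yuki: 8·2 + 4·1 + 9·1 + 7·1 = 36
Ingrid: 8·3 + 4·0 + 9·2 + 7·3 = 63
Nadia: 8·1 + 4·4 + 9·3 + 7·2 = 65
Sofia has the highest Borda score (72).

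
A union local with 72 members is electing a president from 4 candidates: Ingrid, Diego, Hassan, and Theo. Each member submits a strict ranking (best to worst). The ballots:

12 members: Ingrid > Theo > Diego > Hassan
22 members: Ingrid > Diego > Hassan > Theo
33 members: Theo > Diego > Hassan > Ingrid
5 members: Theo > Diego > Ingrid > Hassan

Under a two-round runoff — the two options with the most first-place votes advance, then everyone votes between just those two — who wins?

Round 1 first-place votes: Ingrid 34, Diego 0, Hassan 0, Theo 38.
Theo and Ingrid advance.
Runoff: Theo is preferred to Ingrid by 38 voters; Ingrid by 34.
Theo wins the runoff.

Theo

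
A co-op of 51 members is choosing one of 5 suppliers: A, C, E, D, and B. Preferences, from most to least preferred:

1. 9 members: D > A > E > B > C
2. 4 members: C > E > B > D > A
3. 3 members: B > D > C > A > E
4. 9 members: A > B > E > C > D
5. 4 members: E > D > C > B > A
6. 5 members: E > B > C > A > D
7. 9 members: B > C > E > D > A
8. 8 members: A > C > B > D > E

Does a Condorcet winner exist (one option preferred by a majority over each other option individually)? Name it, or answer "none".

none

Checking pairwise contests:
D beats A 29–22.
A beats C 26–25.
A beats E 29–22.
C beats D 35–16.
A beats B 26–25.
Every option loses at least one head-to-head, so there is no Condorcet winner.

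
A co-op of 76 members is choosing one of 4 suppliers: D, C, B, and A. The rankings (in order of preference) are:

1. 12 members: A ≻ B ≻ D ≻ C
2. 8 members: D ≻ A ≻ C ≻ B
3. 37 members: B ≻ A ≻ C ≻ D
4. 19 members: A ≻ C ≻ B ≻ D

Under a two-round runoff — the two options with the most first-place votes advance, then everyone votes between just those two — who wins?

Round 1 first-place votes: D 8, C 0, B 37, A 31.
B and A advance.
Runoff: B is preferred to A by 37 voters; A by 39.
A wins the runoff.

A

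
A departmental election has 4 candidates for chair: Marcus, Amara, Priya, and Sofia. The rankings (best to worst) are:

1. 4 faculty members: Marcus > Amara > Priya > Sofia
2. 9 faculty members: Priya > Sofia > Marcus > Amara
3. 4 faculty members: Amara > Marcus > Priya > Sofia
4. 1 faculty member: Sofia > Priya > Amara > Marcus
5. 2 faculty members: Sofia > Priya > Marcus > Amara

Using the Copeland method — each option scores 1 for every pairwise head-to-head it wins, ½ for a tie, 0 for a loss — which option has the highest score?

Marcus: beats Amara; loses to Priya and Sofia → score 1.
Amara: loses to Marcus, Priya, and Sofia → score 0.
Priya: beats Marcus, Amara, and Sofia → score 3.
Sofia: beats Marcus and Amara; loses to Priya → score 2.
Priya has the best pairwise record.

Priya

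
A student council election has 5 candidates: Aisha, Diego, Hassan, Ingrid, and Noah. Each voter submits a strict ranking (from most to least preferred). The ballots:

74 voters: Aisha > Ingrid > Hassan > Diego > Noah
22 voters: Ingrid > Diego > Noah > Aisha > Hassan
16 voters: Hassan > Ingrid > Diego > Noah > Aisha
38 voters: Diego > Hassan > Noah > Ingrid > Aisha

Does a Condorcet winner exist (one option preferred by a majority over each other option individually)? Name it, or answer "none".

Ingrid vs Aisha: 76–74 for Ingrid.
Ingrid vs Diego: 112–38 for Ingrid.
Ingrid vs Hassan: 96–54 for Ingrid.
Ingrid vs Noah: 112–38 for Ingrid.
Ingrid beats every other option head-to-head.

Ingrid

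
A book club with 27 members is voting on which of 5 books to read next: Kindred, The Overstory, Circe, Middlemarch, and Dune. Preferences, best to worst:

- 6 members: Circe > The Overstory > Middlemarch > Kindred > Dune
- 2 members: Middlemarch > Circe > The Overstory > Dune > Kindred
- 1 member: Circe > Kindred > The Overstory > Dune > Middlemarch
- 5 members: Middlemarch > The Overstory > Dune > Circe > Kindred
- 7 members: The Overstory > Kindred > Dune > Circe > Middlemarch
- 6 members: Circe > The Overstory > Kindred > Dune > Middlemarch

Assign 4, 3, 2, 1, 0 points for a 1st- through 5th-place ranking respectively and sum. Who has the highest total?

Kindred: 6·1 + 2·0 + 1·3 + 5·0 + 7·3 + 6·2 = 42
The Overstory: 6·3 + 2·2 + 1·2 + 5·3 + 7·4 + 6·3 = 85
Circe: 6·4 + 2·3 + 1·4 + 5·1 + 7·1 + 6·4 = 70
Middlemarch: 6·2 + 2·4 + 1·0 + 5·4 + 7·0 + 6·0 = 40
Dune: 6·0 + 2·1 + 1·1 + 5·2 + 7·2 + 6·1 = 33
The Overstory has the highest Borda score (85).

The Overstory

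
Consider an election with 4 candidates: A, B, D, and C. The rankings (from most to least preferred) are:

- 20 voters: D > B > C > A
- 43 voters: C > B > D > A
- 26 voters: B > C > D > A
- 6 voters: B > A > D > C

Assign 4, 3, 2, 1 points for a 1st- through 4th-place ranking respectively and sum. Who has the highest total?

A: 20·1 + 43·1 + 26·1 + 6·3 = 107
B: 20·3 + 43·3 + 26·4 + 6·4 = 317
D: 20·4 + 43·2 + 26·2 + 6·2 = 230
C: 20·2 + 43·4 + 26·3 + 6·1 = 296
B has the highest Borda score (317).

B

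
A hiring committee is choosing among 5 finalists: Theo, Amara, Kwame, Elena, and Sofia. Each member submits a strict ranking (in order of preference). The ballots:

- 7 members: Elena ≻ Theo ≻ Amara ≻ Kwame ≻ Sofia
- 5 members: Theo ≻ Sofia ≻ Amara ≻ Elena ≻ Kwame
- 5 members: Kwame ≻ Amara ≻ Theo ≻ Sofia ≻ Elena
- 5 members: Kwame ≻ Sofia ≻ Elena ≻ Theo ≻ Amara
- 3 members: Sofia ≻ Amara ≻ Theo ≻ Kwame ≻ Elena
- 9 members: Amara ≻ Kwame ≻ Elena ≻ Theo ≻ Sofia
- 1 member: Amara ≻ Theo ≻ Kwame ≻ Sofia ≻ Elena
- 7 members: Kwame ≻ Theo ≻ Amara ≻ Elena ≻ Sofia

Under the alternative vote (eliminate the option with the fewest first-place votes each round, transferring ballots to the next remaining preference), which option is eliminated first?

Sofia

Round 1: Theo 5, Amara 10, Kwame 17, Elena 7, Sofia 3. Eliminate Sofia.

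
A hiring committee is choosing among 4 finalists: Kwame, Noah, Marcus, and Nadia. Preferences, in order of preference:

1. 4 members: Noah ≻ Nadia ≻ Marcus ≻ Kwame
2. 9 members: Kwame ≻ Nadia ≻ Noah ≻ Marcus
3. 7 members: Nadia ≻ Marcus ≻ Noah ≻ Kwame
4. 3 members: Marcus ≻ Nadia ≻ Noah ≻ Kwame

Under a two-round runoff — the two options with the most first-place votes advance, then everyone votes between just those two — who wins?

Round 1 first-place votes: Kwame 9, Noah 4, Marcus 3, Nadia 7.
Kwame and Nadia advance.
Runoff: Kwame is preferred to Nadia by 9 voters; Nadia by 14.
Nadia wins the runoff.

Nadia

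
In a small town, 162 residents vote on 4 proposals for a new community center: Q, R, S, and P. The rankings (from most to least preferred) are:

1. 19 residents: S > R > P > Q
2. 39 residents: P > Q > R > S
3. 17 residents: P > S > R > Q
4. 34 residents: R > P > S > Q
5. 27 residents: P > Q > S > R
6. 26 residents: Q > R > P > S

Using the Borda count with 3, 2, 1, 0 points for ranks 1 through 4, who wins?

Q: 19·0 + 39·2 + 17·0 + 34·0 + 27·2 + 26·3 = 210
R: 19·2 + 39·1 + 17·1 + 34·3 + 27·0 + 26·2 = 248
S: 19·3 + 39·0 + 17·2 + 34·1 + 27·1 + 26·0 = 152
P: 19·1 + 39·3 + 17·3 + 34·2 + 27·3 + 26·1 = 362
P has the highest Borda score (362).

P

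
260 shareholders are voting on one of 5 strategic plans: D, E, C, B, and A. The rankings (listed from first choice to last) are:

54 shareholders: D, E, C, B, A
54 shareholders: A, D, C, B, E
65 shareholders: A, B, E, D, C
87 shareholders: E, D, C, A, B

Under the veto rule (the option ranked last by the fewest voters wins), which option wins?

Last-place votes: D 0, E 54, C 65, B 87, A 54.
D is ranked last by the fewest voters, so D wins.

D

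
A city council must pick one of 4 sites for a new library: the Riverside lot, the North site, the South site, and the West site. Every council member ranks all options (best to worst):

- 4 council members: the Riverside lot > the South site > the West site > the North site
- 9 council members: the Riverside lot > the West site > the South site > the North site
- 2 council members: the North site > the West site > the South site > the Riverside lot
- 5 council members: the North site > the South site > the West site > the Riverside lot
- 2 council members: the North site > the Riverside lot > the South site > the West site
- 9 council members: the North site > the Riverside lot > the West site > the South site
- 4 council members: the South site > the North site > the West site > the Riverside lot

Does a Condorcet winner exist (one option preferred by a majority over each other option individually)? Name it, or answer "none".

the North site vs the Riverside lot: 22–13 for the North site.
the North site vs the South site: 18–17 for the North site.
the North site vs the West site: 22–13 for the North site.
the North site beats every other option head-to-head.

the North site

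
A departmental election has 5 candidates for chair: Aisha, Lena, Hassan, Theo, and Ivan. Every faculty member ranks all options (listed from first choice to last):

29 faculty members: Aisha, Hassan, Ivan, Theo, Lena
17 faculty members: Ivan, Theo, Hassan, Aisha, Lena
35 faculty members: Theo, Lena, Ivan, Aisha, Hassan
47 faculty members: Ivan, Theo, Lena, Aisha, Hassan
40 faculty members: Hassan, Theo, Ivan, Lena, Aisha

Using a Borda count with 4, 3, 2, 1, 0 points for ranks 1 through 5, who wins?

Theo

Aisha: 29·4 + 17·1 + 35·1 + 47·1 + 40·0 = 215
Lena: 29·0 + 17·0 + 35·3 + 47·2 + 40·1 = 239
Hassan: 29·3 + 17·2 + 35·0 + 47·0 + 40·4 = 281
Theo: 29·1 + 17·3 + 35·4 + 47·3 + 40·3 = 481
Ivan: 29·2 + 17·4 + 35·2 + 47·4 + 40·2 = 464
Theo has the highest Borda score (481).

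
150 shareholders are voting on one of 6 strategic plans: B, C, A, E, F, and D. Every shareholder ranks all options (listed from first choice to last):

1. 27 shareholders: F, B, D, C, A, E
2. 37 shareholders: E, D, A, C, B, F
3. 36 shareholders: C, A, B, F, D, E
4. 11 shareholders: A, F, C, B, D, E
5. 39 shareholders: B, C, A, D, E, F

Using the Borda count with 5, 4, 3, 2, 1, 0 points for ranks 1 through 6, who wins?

B: 27·4 + 37·1 + 36·3 + 11·2 + 39·5 = 470
C: 27·2 + 37·2 + 36·5 + 11·3 + 39·4 = 497
A: 27·1 + 37·3 + 36·4 + 11·5 + 39·3 = 454
E: 27·0 + 37·5 + 36·0 + 11·0 + 39·1 = 224
F: 27·5 + 37·0 + 36·2 + 11·4 + 39·0 = 251
D: 27·3 + 37·4 + 36·1 + 11·1 + 39·2 = 354
C has the highest Borda score (497).

C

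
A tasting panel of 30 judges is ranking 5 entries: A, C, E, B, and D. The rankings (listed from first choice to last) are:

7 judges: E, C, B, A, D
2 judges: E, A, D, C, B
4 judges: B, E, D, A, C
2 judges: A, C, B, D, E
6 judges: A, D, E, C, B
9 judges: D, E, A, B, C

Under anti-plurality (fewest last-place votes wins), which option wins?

A

Last-place votes: A 0, C 13, E 2, B 8, D 7.
A is ranked last by the fewest voters, so A wins.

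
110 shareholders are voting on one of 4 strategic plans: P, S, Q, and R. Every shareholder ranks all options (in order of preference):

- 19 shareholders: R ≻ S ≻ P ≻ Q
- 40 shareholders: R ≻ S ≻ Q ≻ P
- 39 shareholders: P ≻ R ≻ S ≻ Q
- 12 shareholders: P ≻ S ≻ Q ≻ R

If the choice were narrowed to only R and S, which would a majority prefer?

Voters preferring R to S: 98; preferring S to R: 12.
R wins the head-to-head.

R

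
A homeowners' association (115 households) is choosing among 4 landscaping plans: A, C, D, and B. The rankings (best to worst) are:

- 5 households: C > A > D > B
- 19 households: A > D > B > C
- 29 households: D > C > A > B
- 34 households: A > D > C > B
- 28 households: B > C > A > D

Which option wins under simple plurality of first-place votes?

First-place votes: A 53, C 5, D 29, B 28.
A has the most first-place votes.

A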